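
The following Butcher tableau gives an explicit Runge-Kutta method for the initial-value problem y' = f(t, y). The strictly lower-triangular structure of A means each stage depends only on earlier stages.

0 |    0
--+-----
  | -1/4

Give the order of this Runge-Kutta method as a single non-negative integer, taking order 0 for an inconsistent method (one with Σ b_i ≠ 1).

b = (-1/4)
c = (0)
Σ b_i: (-1/4)·1 = -1/4 ≠ 1 ⇒ order 0.

0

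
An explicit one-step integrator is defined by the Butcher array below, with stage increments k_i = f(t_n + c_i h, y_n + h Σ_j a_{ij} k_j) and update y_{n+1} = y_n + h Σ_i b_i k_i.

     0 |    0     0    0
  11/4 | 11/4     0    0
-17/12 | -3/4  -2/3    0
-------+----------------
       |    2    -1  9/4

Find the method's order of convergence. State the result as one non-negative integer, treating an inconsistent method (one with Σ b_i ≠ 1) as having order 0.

0

b = (2, -1, 9/4)
c = (0, 11/4, -17/12)
Ac = (0, 0, -11/6)
Σ b_i: 2·1 + (-1)·1 + 9/4·1 = 13/4 ≠ 1 ⇒ order 0.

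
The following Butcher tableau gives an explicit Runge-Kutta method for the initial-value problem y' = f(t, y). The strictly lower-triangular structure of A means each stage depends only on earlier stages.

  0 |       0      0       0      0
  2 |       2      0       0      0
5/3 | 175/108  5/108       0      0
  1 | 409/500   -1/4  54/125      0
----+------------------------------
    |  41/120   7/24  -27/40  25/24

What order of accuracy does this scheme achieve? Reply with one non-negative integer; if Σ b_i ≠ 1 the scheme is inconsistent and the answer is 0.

b = (41/120, 7/24, -27/40, 25/24)
c = (0, 2, 5/3, 1)
Ac = (0, 0, 5/54, 11/50)
Σ b_i: 41/120·1 + 7/24·1 + (-27/40)·1 + 25/24·1 = 1 ✓
b·c: 7/24·2 + (-27/40)·5/3 + 25/24·1 = 1/2 ✓
b·c²: 7/24·4 + (-27/40)·25/9 + 25/24·1 = 1/3 ✓
b·Ac: (-27/40)·5/54 + 25/24·11/50 = 1/6 ✓
b·c³: 7/24·8 + (-27/40)·125/27 + 25/24·1 = 1/4 ✓
b·(c∘Ac): (-27/40)·25/162 + 25/24·11/50 = 1/8 ✓
b·Ac²: (-27/40)·5/27 + 25/24·1/5 = 1/12 ✓
b·A²c: 25/24·1/25 = 1/24 ✓; 4 stages ⇒ order 4.

4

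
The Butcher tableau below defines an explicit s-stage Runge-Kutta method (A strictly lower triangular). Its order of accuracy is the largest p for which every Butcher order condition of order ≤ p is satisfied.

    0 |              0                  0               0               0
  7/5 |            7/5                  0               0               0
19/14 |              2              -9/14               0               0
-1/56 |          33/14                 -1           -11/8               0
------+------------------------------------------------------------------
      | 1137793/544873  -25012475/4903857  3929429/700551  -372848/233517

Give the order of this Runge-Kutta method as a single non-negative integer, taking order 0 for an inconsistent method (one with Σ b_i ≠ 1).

b = (1137793/544873, -25012475/4903857, 3929429/700551, -372848/233517)
c = (0, 7/5, 19/14, -1/56)
Ac = (0, 0, -9/10, -1829/560)
Σ b_i: 1137793/544873·1 + (-25012475/4903857)·1 + 3929429/700551·1 + (-372848/233517)·1 = 1 ✓
b·c: (-25012475/4903857)·7/5 + 3929429/700551·19/14 + (-372848/233517)·(-1/56) = 1/2 ✓
b·c²: (-25012475/4903857)·49/25 + 3929429/700551·361/196 + (-372848/233517)·1/3136 = 1/3 ✓
b·Ac: 3929429/700551·(-9/10) + (-372848/233517)·(-1829/560) = 1/6 ✓
b·c³: (-25012475/4903857)·343/125 + 3929429/700551·6859/2744 + (-372848/233517)·(-1/175616) = 6442487/261539040 ≠ 1/4 ⇒ order 3.
b·(c∘Ac): 3929429/700551·(-171/140) + (-372848/233517)·1829/31360 = -454043647/65384760 ≠ 1/8
b·Ac²: 3929429/700551·(-63/50) + (-372848/233517)·(-176107/39200) = 863414/8173095 ≠ 1/12
b·A²c: (-372848/233517)·99/80 = -768999/389195 ≠ 1/24

3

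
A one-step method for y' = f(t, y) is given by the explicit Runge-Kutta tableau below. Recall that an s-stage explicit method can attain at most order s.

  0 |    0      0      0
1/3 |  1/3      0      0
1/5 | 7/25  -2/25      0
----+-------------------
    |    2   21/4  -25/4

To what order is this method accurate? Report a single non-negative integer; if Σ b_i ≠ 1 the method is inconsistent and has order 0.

3

b = (2, 21/4, -25/4)
c = (0, 1/3, 1/5)
Ac = (0, 0, -2/75)
Σ b_i: 2·1 + 21/4·1 + (-25/4)·1 = 1 ✓
b·c: 21/4·1/3 + (-25/4)·1/5 = 1/2 ✓
b·c²: 21/4·1/9 + (-25/4)·1/25 = 1/3 ✓
b·Ac: (-25/4)·(-2/75) = 1/6 ✓; 3 stages ⇒ order 3.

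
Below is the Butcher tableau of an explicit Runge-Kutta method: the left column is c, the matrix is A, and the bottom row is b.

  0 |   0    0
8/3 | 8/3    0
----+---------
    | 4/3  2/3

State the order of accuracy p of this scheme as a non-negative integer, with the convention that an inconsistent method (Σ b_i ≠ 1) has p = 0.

0

b = (4/3, 2/3)
c = (0, 8/3)
Σ b_i: 4/3·1 + 2/3·1 = 2 ≠ 1 ⇒ order 0.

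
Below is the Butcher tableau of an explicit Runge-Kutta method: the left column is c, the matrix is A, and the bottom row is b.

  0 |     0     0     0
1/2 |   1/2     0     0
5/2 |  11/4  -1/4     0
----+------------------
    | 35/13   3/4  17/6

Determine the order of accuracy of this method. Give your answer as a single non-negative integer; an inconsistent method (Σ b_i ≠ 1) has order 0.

0

b = (35/13, 3/4, 17/6)
c = (0, 1/2, 5/2)
Ac = (0, 0, -1/8)
Σ b_i: 35/13·1 + 3/4·1 + 17/6·1 = 979/156 ≠ 1 ⇒ order 0.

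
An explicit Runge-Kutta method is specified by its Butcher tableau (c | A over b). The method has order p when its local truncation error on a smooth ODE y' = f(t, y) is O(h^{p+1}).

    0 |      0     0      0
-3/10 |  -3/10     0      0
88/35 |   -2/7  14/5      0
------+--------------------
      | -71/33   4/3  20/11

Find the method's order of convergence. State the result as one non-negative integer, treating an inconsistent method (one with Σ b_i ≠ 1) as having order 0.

1

b = (-71/33, 4/3, 20/11)
c = (0, -3/10, 88/35)
Ac = (0, 0, -21/25)
Σ b_i: (-71/33)·1 + 4/3·1 + 20/11·1 = 1 ✓
b·c: 4/3·(-3/10) + 20/11·88/35 = 146/35 ≠ 1/2 ⇒ order 1.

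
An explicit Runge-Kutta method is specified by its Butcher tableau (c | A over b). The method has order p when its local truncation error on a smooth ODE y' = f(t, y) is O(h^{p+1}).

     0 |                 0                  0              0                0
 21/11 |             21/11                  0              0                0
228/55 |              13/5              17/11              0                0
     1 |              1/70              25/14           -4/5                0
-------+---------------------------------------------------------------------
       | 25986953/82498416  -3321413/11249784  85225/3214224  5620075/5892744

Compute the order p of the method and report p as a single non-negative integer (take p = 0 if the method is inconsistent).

b = (25986953/82498416, -3321413/11249784, 85225/3214224, 5620075/5892744)
c = (0, 21/11, 228/55, 1)
Ac = (0, 0, 357/121, 51/550)
Σ b_i: 25986953/82498416·1 + (-3321413/11249784)·1 + 85225/3214224·1 + 5620075/5892744·1 = 1 ✓
b·c: (-3321413/11249784)·21/11 + 85225/3214224·228/55 + 5620075/5892744·1 = 1/2 ✓
b·c²: (-3321413/11249784)·441/121 + 85225/3214224·51984/3025 + 5620075/5892744·1 = 1/3 ✓
b·Ac: 85225/3214224·357/121 + 5620075/5892744·51/550 = 1/6 ✓
b·c³: (-3321413/11249784)·9261/1331 + 85225/3214224·11852352/166375 + 5620075/5892744·1 = 1405270519/1782555060 ≠ 1/4 ⇒ order 3.
b·(c∘Ac): 85225/3214224·81396/6655 + 5620075/5892744·51/550 = 11540773/27961648 ≠ 1/8
b·Ac²: 85225/3214224·7497/1331 + 5620075/5892744·(-218997/30250) = -2006929009/297092510 ≠ 1/12
b·A²c: 5620075/5892744·(-1428/605) = -7868105/3495206 ≠ 1/24

3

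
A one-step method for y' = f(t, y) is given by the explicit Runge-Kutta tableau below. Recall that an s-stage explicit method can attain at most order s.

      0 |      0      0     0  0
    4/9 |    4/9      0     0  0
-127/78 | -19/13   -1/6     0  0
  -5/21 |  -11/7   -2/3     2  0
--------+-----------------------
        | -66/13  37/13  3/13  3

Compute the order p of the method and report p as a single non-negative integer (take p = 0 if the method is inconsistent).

b = (-66/13, 37/13, 3/13, 3)
c = (0, 4/9, -127/78, -5/21)
Ac = (0, 0, -2/27, -1247/351)
Σ b_i: (-66/13)·1 + 37/13·1 + 3/13·1 + 3·1 = 1 ✓
b·c: 37/13·4/9 + 3/13·(-127/78) + 3·(-5/21) = 3725/21294 ≠ 1/2 ⇒ order 1.

1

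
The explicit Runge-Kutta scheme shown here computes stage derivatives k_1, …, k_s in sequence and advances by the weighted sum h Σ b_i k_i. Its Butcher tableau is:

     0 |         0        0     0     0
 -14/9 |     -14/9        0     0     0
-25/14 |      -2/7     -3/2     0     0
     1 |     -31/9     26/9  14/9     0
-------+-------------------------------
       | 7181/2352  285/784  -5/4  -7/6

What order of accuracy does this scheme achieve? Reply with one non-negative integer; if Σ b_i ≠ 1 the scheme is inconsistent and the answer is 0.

2

b = (7181/2352, 285/784, -5/4, -7/6)
c = (0, -14/9, -25/14, 1)
Ac = (0, 0, 7/3, -589/81)
Σ b_i: 7181/2352·1 + 285/784·1 + (-5/4)·1 + (-7/6)·1 = 1 ✓
b·c: 285/784·(-14/9) + (-5/4)·(-25/14) + (-7/6)·1 = 1/2 ✓
b·c²: 285/784·196/81 + (-5/4)·625/196 + (-7/6)·1 = -90451/21168 ≠ 1/3 ⇒ order 2.
b·Ac: (-5/4)·7/3 + (-7/6)·(-589/81) = 5411/972 ≠ 1/6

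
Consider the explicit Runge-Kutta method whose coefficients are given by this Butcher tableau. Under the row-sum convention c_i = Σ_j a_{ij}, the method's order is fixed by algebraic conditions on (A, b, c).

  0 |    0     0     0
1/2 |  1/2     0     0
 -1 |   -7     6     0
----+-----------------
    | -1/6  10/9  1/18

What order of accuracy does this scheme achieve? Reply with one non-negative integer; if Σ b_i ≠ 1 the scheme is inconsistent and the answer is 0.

b = (-1/6, 10/9, 1/18)
c = (0, 1/2, -1)
Ac = (0, 0, 3)
Σ b_i: (-1/6)·1 + 10/9·1 + 1/18·1 = 1 ✓
b·c: 10/9·1/2 + 1/18·(-1) = 1/2 ✓
b·c²: 10/9·1/4 + 1/18·1 = 1/3 ✓
b·Ac: 1/18·3 = 1/6 ✓; 3 stages ⇒ order 3.

3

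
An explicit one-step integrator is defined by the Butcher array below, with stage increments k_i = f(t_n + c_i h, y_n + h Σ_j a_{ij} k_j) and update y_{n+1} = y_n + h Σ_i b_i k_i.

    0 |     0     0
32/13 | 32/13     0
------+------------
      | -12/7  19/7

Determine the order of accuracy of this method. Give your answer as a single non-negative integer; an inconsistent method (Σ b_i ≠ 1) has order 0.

1

b = (-12/7, 19/7)
c = (0, 32/13)
Σ b_i: (-12/7)·1 + 19/7·1 = 1 ✓
b·c: 19/7·32/13 = 608/91 ≠ 1/2 ⇒ order 1.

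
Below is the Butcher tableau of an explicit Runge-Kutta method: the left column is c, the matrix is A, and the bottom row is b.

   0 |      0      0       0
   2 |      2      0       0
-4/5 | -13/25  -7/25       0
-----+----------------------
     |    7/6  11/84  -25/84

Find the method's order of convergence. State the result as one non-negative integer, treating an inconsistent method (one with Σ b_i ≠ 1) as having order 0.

3

b = (7/6, 11/84, -25/84)
c = (0, 2, -4/5)
Ac = (0, 0, -14/25)
Σ b_i: 7/6·1 + 11/84·1 + (-25/84)·1 = 1 ✓
b·c: 11/84·2 + (-25/84)·(-4/5) = 1/2 ✓
b·c²: 11/84·4 + (-25/84)·16/25 = 1/3 ✓
b·Ac: (-25/84)·(-14/25) = 1/6 ✓; 3 stages ⇒ order 3.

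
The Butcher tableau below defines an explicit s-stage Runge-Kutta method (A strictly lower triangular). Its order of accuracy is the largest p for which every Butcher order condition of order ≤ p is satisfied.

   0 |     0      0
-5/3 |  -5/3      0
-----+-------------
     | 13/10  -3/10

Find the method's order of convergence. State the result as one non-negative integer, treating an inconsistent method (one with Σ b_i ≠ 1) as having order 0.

b = (13/10, -3/10)
c = (0, -5/3)
Σ b_i: 13/10·1 + (-3/10)·1 = 1 ✓
b·c: (-3/10)·(-5/3) = 1/2 ✓; 2 stages ⇒ order 2.

2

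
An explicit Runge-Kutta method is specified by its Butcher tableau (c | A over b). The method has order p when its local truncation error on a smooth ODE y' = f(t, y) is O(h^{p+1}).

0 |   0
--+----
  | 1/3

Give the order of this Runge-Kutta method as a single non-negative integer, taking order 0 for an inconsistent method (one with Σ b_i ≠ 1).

0

b = (1/3)
c = (0)
Σ b_i: 1/3·1 = 1/3 ≠ 1 ⇒ order 0.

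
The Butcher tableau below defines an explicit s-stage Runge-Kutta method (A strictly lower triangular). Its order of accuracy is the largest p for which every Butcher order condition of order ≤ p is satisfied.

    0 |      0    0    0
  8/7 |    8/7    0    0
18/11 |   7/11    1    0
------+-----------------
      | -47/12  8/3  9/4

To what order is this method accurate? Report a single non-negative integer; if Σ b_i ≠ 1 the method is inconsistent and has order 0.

b = (-47/12, 8/3, 9/4)
c = (0, 8/7, 18/11)
Ac = (0, 0, 8/7)
Σ b_i: (-47/12)·1 + 8/3·1 + 9/4·1 = 1 ✓
b·c: 8/3·8/7 + 9/4·18/11 = 3109/462 ≠ 1/2 ⇒ order 1.

1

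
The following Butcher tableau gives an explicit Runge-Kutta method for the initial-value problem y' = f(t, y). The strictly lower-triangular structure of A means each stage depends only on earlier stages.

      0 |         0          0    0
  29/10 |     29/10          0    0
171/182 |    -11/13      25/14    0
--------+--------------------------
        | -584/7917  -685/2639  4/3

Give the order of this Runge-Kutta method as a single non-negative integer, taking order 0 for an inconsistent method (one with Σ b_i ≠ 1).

2

b = (-584/7917, -685/2639, 4/3)
c = (0, 29/10, 171/182)
Ac = (0, 0, 145/28)
Σ b_i: (-584/7917)·1 + (-685/2639)·1 + 4/3·1 = 1 ✓
b·c: (-685/2639)·29/10 + 4/3·171/182 = 1/2 ✓
b·c²: (-685/2639)·841/100 + 4/3·29241/33124 = -166603/165620 ≠ 1/3 ⇒ order 2.
b·Ac: 4/3·145/28 = 145/21 ≠ 1/6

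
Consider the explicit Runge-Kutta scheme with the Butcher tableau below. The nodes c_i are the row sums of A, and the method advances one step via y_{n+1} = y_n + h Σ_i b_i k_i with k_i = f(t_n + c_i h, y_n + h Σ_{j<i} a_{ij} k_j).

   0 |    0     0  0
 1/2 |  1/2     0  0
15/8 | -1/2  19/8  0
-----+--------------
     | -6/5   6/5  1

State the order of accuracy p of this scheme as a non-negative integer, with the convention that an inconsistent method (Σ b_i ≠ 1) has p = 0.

1

b = (-6/5, 6/5, 1)
c = (0, 1/2, 15/8)
Ac = (0, 0, 19/16)
Σ b_i: (-6/5)·1 + 6/5·1 + 1·1 = 1 ✓
b·c: 6/5·1/2 + 1·15/8 = 99/40 ≠ 1/2 ⇒ order 1.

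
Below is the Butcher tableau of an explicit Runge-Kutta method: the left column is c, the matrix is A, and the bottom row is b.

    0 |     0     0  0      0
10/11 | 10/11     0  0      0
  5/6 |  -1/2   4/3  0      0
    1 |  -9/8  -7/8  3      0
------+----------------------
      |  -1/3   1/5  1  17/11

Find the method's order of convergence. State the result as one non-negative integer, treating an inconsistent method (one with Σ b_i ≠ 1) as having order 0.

0

b = (-1/3, 1/5, 1, 17/11)
c = (0, 10/11, 5/6, 1)
Ac = (0, 0, 40/33, 75/44)
Σ b_i: (-1/3)·1 + 1/5·1 + 1·1 + 17/11·1 = 398/165 ≠ 1 ⇒ order 0.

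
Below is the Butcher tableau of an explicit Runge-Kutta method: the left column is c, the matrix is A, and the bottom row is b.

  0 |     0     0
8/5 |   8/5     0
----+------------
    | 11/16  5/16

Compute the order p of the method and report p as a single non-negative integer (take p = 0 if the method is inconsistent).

b = (11/16, 5/16)
c = (0, 8/5)
Σ b_i: 11/16·1 + 5/16·1 = 1 ✓
b·c: 5/16·8/5 = 1/2 ✓; 2 stages ⇒ order 2.

2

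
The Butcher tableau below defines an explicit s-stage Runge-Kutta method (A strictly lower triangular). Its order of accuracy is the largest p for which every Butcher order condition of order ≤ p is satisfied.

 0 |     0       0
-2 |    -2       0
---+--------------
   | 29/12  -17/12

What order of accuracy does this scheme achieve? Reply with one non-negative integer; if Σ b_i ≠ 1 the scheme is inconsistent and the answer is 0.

1

b = (29/12, -17/12)
c = (0, -2)
Σ b_i: 29/12·1 + (-17/12)·1 = 1 ✓
b·c: (-17/12)·(-2) = 17/6 ≠ 1/2 ⇒ order 1.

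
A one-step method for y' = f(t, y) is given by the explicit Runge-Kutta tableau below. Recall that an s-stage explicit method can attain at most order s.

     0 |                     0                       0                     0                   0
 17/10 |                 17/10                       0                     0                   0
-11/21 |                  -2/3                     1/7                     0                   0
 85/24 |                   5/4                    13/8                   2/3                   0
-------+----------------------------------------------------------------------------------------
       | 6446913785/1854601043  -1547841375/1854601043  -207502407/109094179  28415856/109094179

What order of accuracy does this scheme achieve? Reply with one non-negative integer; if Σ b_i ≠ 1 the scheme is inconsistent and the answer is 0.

b = (6446913785/1854601043, -1547841375/1854601043, -207502407/109094179, 28415856/109094179)
c = (0, 17/10, -11/21, 85/24)
Ac = (0, 0, 17/70, 12163/5040)
Σ b_i: 6446913785/1854601043·1 + (-1547841375/1854601043)·1 + (-207502407/109094179)·1 + 28415856/109094179·1 = 1 ✓
b·c: (-1547841375/1854601043)·17/10 + (-207502407/109094179)·(-11/21) + 28415856/109094179·85/24 = 1/2 ✓
b·c²: (-1547841375/1854601043)·289/100 + (-207502407/109094179)·121/441 + 28415856/109094179·7225/576 = 1/3 ✓
b·Ac: (-207502407/109094179)·17/70 + 28415856/109094179·12163/5040 = 1/6 ✓
b·c³: (-1547841375/1854601043)·4913/1000 + (-207502407/109094179)·(-1331/9261) + 28415856/109094179·614125/13824 = 1703233628059/219933864864 ≠ 1/4 ⇒ order 3.
b·(c∘Ac): (-207502407/109094179)·(-187/1470) + 28415856/109094179·206771/24192 = 96936914497/39273904440 ≠ 1/8
b·Ac²: (-207502407/109094179)·289/700 + 28415856/109094179·5164111/1058400 = 66750860431/137458665540 ≠ 1/12
b·A²c: 28415856/109094179·17/105 = 23003312/545470895 ≠ 1/24

3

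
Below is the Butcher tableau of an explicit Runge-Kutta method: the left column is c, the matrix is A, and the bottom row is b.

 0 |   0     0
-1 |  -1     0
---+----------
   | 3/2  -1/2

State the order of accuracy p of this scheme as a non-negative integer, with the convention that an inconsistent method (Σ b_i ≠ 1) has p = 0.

2

b = (3/2, -1/2)
c = (0, -1)
Σ b_i: 3/2·1 + (-1/2)·1 = 1 ✓
b·c: (-1/2)·(-1) = 1/2 ✓; 2 stages ⇒ order 2.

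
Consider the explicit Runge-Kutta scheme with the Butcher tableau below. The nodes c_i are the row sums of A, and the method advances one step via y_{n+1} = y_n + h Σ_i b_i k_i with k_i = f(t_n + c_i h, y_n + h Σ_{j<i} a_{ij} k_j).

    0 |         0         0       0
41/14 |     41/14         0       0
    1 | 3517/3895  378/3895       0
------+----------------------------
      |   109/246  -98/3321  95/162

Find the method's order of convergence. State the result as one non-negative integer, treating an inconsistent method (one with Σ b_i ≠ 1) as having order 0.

b = (109/246, -98/3321, 95/162)
c = (0, 41/14, 1)
Ac = (0, 0, 27/95)
Σ b_i: 109/246·1 + (-98/3321)·1 + 95/162·1 = 1 ✓
b·c: (-98/3321)·41/14 + 95/162·1 = 1/2 ✓
b·c²: (-98/3321)·1681/196 + 95/162·1 = 1/3 ✓
b·Ac: 95/162·27/95 = 1/6 ✓; 3 stages ⇒ order 3.

3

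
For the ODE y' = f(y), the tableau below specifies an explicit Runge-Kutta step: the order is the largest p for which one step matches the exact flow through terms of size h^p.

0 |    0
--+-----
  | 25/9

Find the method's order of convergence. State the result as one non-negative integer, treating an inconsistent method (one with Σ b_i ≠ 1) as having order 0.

0

b = (25/9)
c = (0)
Σ b_i: 25/9·1 = 25/9 ≠ 1 ⇒ order 0.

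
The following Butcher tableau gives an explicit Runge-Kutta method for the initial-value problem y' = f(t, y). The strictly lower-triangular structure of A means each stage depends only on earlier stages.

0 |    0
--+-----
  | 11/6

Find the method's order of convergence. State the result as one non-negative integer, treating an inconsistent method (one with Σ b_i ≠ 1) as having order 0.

0

b = (11/6)
c = (0)
Σ b_i: 11/6·1 = 11/6 ≠ 1 ⇒ order 0.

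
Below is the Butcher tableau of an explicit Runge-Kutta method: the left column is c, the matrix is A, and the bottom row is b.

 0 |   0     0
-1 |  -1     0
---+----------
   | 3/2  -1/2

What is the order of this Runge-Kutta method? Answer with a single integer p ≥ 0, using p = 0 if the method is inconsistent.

b = (3/2, -1/2)
c = (0, -1)
Σ b_i: 3/2·1 + (-1/2)·1 = 1 ✓
b·c: (-1/2)·(-1) = 1/2 ✓; 2 stages ⇒ order 2.

2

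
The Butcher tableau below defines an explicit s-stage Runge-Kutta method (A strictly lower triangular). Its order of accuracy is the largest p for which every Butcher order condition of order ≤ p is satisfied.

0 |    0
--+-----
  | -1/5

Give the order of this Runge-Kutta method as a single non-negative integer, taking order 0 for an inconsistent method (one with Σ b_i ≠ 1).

b = (-1/5)
c = (0)
Σ b_i: (-1/5)·1 = -1/5 ≠ 1 ⇒ order 0.

0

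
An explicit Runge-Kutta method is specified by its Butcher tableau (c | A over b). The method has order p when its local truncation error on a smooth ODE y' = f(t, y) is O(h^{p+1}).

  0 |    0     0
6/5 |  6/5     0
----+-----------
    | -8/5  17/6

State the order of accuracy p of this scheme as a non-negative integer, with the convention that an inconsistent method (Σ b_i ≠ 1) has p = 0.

b = (-8/5, 17/6)
c = (0, 6/5)
Σ b_i: (-8/5)·1 + 17/6·1 = 37/30 ≠ 1 ⇒ order 0.

0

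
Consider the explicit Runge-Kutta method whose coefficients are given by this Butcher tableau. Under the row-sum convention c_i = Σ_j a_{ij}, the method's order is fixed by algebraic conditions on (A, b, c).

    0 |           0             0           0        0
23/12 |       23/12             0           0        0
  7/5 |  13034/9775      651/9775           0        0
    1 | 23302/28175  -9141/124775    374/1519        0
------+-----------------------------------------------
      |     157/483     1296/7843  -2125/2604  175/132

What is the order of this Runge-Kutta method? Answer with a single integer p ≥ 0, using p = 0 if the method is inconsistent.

b = (157/483, 1296/7843, -2125/2604, 175/132)
c = (0, 23/12, 7/5, 1)
Ac = (0, 0, 217/1700, 143/700)
Σ b_i: 157/483·1 + 1296/7843·1 + (-2125/2604)·1 + 175/132·1 = 1 ✓
b·c: 1296/7843·23/12 + (-2125/2604)·7/5 + 175/132·1 = 1/2 ✓
b·c²: 1296/7843·529/144 + (-2125/2604)·49/25 + 175/132·1 = 1/3 ✓
b·Ac: (-2125/2604)·217/1700 + 175/132·143/700 = 1/6 ✓
b·c³: 1296/7843·12167/1728 + (-2125/2604)·343/125 + 175/132·1 = 1/4 ✓
b·(c∘Ac): (-2125/2604)·1519/8500 + 175/132·143/700 = 1/8 ✓
b·Ac²: (-2125/2604)·4991/20400 + 175/132·1793/8400 = 1/12 ✓
b·A²c: 175/132·11/350 = 1/24 ✓; 4 stages ⇒ order 4.

4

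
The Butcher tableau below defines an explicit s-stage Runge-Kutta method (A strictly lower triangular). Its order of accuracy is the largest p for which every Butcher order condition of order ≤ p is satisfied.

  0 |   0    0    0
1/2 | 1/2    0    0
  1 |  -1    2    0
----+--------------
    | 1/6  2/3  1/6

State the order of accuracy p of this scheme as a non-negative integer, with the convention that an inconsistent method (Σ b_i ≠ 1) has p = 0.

3

b = (1/6, 2/3, 1/6)
c = (0, 1/2, 1)
Ac = (0, 0, 1)
Σ b_i: 1/6·1 + 2/3·1 + 1/6·1 = 1 ✓
b·c: 2/3·1/2 + 1/6·1 = 1/2 ✓
b·c²: 2/3·1/4 + 1/6·1 = 1/3 ✓
b·Ac: 1/6·1 = 1/6 ✓; 3 stages ⇒ order 3.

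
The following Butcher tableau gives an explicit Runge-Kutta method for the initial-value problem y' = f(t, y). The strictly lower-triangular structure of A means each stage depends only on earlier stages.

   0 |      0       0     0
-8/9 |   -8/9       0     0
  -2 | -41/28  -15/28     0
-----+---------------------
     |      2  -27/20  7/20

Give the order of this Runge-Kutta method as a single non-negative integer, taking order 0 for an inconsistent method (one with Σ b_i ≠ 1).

3

b = (2, -27/20, 7/20)
c = (0, -8/9, -2)
Ac = (0, 0, 10/21)
Σ b_i: 2·1 + (-27/20)·1 + 7/20·1 = 1 ✓
b·c: (-27/20)·(-8/9) + 7/20·(-2) = 1/2 ✓
b·c²: (-27/20)·64/81 + 7/20·4 = 1/3 ✓
b·Ac: 7/20·10/21 = 1/6 ✓; 3 stages ⇒ order 3.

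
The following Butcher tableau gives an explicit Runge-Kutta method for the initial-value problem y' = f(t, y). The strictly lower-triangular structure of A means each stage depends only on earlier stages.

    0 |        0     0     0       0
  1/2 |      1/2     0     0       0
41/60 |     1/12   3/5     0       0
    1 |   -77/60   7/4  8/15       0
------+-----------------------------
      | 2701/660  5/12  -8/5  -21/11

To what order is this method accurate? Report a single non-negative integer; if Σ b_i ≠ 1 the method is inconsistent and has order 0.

b = (2701/660, 5/12, -8/5, -21/11)
c = (0, 1/2, 41/60, 1)
Ac = (0, 0, 3/10, 2231/1800)
Σ b_i: 2701/660·1 + 5/12·1 + (-8/5)·1 + (-21/11)·1 = 1 ✓
b·c: 5/12·1/2 + (-8/5)·41/60 + (-21/11)·1 = -6147/2200 ≠ 1/2 ⇒ order 1.

1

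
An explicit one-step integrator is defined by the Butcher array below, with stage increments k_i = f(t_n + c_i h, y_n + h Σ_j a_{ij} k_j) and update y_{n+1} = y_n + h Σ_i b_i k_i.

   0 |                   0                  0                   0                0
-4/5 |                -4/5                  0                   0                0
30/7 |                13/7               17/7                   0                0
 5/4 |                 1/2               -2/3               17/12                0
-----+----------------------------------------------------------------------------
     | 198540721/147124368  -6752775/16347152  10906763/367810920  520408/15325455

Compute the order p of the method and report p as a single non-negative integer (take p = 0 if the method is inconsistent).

b = (198540721/147124368, -6752775/16347152, 10906763/367810920, 520408/15325455)
c = (0, -4/5, 30/7, 5/4)
Ac = (0, 0, -68/35, 1387/210)
Σ b_i: 198540721/147124368·1 + (-6752775/16347152)·1 + 10906763/367810920·1 + 520408/15325455·1 = 1 ✓
b·c: (-6752775/16347152)·(-4/5) + 10906763/367810920·30/7 + 520408/15325455·5/4 = 1/2 ✓
b·c²: (-6752775/16347152)·16/25 + 10906763/367810920·900/49 + 520408/15325455·25/16 = 1/3 ✓
b·Ac: 10906763/367810920·(-68/35) + 520408/15325455·1387/210 = 1/6 ✓
b·c³: (-6752775/16347152)·(-64/125) + 10906763/367810920·27000/343 + 520408/15325455·125/64 = 2241717217/858225480 ≠ 1/4 ⇒ order 3.
b·(c∘Ac): 10906763/367810920·(-408/49) + 520408/15325455·1387/168 = 1537454/45976365 ≠ 1/8
b·Ac²: 10906763/367810920·272/175 + 520408/15325455·94057/3675 = 32726238/35759395 ≠ 1/12
b·A²c: 520408/15325455·(-289/105) = -21485416/229881825 ≠ 1/24

3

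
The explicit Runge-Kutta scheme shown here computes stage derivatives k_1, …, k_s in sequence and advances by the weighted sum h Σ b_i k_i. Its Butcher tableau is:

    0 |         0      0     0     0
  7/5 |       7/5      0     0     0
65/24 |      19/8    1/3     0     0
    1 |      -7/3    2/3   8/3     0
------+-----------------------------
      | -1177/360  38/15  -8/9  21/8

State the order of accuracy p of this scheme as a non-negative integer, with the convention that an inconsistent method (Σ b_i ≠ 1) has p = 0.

1

b = (-1177/360, 38/15, -8/9, 21/8)
c = (0, 7/5, 65/24, 1)
Ac = (0, 0, 7/15, 367/45)
Σ b_i: (-1177/360)·1 + 38/15·1 + (-8/9)·1 + 21/8·1 = 1 ✓
b·c: 38/15·7/5 + (-8/9)·65/24 + 21/8·1 = 20327/5400 ≠ 1/2 ⇒ order 1.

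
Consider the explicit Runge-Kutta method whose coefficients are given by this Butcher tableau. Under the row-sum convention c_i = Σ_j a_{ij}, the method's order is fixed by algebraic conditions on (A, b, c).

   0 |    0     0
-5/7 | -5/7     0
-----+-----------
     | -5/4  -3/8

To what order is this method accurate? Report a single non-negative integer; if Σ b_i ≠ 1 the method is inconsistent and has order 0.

b = (-5/4, -3/8)
c = (0, -5/7)
Σ b_i: (-5/4)·1 + (-3/8)·1 = -13/8 ≠ 1 ⇒ order 0.

0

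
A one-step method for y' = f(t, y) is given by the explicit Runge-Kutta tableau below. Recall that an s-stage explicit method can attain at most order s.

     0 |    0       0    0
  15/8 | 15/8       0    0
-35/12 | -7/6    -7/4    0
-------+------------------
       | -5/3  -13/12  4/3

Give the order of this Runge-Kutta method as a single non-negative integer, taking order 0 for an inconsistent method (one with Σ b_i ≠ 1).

b = (-5/3, -13/12, 4/3)
c = (0, 15/8, -35/12)
Ac = (0, 0, -105/32)
Σ b_i: (-5/3)·1 + (-13/12)·1 + 4/3·1 = -17/12 ≠ 1 ⇒ order 0.

0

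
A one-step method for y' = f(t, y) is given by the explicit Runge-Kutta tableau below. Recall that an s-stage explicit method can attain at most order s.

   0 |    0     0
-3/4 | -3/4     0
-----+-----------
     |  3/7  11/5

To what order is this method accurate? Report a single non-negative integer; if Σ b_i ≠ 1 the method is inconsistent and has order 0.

0

b = (3/7, 11/5)
c = (0, -3/4)
Σ b_i: 3/7·1 + 11/5·1 = 92/35 ≠ 1 ⇒ order 0.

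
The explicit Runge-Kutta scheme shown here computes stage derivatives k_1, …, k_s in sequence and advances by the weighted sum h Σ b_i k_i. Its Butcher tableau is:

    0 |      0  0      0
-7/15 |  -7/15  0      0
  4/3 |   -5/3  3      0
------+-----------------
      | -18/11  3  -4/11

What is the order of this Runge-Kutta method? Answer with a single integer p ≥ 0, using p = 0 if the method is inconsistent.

1

b = (-18/11, 3, -4/11)
c = (0, -7/15, 4/3)
Ac = (0, 0, -7/5)
Σ b_i: (-18/11)·1 + 3·1 + (-4/11)·1 = 1 ✓
b·c: 3·(-7/15) + (-4/11)·4/3 = -311/165 ≠ 1/2 ⇒ order 1.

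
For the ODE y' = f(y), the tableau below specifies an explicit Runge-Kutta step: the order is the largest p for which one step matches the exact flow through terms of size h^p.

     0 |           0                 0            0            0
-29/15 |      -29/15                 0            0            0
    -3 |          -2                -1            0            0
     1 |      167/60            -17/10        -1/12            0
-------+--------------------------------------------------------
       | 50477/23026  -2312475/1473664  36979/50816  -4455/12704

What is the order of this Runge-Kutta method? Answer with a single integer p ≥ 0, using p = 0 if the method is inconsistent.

b = (50477/23026, -2312475/1473664, 36979/50816, -4455/12704)
c = (0, -29/15, -3, 1)
Ac = (0, 0, 29/15, 1061/300)
Σ b_i: 50477/23026·1 + (-2312475/1473664)·1 + 36979/50816·1 + (-4455/12704)·1 = 1 ✓
b·c: (-2312475/1473664)·(-29/15) + 36979/50816·(-3) + (-4455/12704)·1 = 1/2 ✓
b·c²: (-2312475/1473664)·841/225 + 36979/50816·9 + (-4455/12704)·1 = 1/3 ✓
b·Ac: 36979/50816·29/15 + (-4455/12704)·1061/300 = 1/6 ✓
b·c³: (-2312475/1473664)·(-24389/3375) + 36979/50816·(-27) + (-4455/12704)·1 = -154694/17865 ≠ 1/4 ⇒ order 3.
b·(c∘Ac): 36979/50816·(-29/5) + (-4455/12704)·1061/300 = -346877/63520 ≠ 1/8
b·Ac²: 36979/50816·(-841/225) + (-4455/12704)·(-31969/4500) = -32687/142920 ≠ 1/12
b·A²c: (-4455/12704)·(-29/180) = 2871/50816 ≠ 1/24

3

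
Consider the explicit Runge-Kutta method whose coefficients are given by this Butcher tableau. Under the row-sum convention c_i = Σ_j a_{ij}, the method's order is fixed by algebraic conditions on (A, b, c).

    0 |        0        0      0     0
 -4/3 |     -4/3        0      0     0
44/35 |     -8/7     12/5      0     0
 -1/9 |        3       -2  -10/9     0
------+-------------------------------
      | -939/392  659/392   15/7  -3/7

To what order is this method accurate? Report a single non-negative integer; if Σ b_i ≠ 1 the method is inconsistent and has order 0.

b = (-939/392, 659/392, 15/7, -3/7)
c = (0, -4/3, 44/35, -1/9)
Ac = (0, 0, -16/5, 80/63)
Σ b_i: (-939/392)·1 + 659/392·1 + 15/7·1 + (-3/7)·1 = 1 ✓
b·c: 659/392·(-4/3) + 15/7·44/35 + (-3/7)·(-1/9) = 1/2 ✓
b·c²: 659/392·16/9 + 15/7·1936/1225 + (-3/7)·1/81 = 294961/46305 ≠ 1/3 ⇒ order 2.
b·Ac: 15/7·(-16/5) + (-3/7)·80/63 = -1088/147 ≠ 1/6

2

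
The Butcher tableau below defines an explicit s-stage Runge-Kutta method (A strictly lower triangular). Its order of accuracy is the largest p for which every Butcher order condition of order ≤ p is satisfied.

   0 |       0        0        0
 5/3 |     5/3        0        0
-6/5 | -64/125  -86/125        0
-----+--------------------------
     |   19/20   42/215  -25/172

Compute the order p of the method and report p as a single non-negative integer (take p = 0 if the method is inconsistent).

3

b = (19/20, 42/215, -25/172)
c = (0, 5/3, -6/5)
Ac = (0, 0, -86/75)
Σ b_i: 19/20·1 + 42/215·1 + (-25/172)·1 = 1 ✓
b·c: 42/215·5/3 + (-25/172)·(-6/5) = 1/2 ✓
b·c²: 42/215·25/9 + (-25/172)·36/25 = 1/3 ✓
b·Ac: (-25/172)·(-86/75) = 1/6 ✓; 3 stages ⇒ order 3.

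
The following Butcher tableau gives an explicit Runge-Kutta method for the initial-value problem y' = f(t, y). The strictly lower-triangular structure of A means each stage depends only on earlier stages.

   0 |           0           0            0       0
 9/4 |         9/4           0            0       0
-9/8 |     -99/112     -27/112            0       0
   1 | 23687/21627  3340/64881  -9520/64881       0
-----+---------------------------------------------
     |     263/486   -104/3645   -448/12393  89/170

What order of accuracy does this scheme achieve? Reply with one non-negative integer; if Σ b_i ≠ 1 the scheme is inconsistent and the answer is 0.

4

b = (263/486, -104/3645, -448/12393, 89/170)
c = (0, 9/4, -9/8, 1)
Ac = (0, 0, -243/448, 25/89)
Σ b_i: 263/486·1 + (-104/3645)·1 + (-448/12393)·1 + 89/170·1 = 1 ✓
b·c: (-104/3645)·9/4 + (-448/12393)·(-9/8) + 89/170·1 = 1/2 ✓
b·c²: (-104/3645)·81/16 + (-448/12393)·81/64 + 89/170·1 = 1/3 ✓
b·Ac: (-448/12393)·(-243/448) + 89/170·25/89 = 1/6 ✓
b·c³: (-104/3645)·729/64 + (-448/12393)·(-729/512) + 89/170·1 = 1/4 ✓
b·(c∘Ac): (-448/12393)·2187/3584 + 89/170·25/89 = 1/8 ✓
b·Ac²: (-448/12393)·(-2187/1792) + 89/170·20/267 = 1/12 ✓
b·A²c: 89/170·85/1068 = 1/24 ✓; 4 stages ⇒ order 4.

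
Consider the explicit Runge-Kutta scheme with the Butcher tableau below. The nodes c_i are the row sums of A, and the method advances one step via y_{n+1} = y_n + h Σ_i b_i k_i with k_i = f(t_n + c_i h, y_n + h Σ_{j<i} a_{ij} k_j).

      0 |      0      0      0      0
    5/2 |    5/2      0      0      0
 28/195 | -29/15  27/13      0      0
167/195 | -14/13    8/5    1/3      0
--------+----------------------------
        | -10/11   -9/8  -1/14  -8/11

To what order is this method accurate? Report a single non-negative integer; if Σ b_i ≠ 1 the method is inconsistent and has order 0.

0

b = (-10/11, -9/8, -1/14, -8/11)
c = (0, 5/2, 28/195, 167/195)
Ac = (0, 0, 135/26, 2368/585)
Σ b_i: (-10/11)·1 + (-9/8)·1 + (-1/14)·1 + (-8/11)·1 = -1745/616 ≠ 1 ⇒ order 0.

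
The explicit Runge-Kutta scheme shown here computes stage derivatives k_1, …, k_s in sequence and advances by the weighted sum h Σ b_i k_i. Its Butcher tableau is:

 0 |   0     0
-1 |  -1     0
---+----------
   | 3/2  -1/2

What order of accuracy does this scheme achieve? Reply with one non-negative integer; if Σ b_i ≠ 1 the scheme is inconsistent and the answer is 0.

b = (3/2, -1/2)
c = (0, -1)
Σ b_i: 3/2·1 + (-1/2)·1 = 1 ✓
b·c: (-1/2)·(-1) = 1/2 ✓; 2 stages ⇒ order 2.

2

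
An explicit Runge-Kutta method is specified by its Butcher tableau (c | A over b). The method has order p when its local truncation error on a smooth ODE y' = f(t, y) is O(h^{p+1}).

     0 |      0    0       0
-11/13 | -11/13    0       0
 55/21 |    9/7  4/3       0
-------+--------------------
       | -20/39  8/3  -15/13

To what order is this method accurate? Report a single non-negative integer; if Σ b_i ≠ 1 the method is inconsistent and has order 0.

1

b = (-20/39, 8/3, -15/13)
c = (0, -11/13, 55/21)
Ac = (0, 0, -44/39)
Σ b_i: (-20/39)·1 + 8/3·1 + (-15/13)·1 = 1 ✓
b·c: 8/3·(-11/13) + (-15/13)·55/21 = -1441/273 ≠ 1/2 ⇒ order 1.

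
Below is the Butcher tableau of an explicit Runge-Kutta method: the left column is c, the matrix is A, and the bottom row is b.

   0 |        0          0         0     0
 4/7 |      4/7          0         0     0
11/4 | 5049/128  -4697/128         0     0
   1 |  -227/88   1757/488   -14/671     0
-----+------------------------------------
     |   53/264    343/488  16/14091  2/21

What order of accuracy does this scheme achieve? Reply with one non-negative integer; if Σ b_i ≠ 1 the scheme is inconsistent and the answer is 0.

b = (53/264, 343/488, 16/14091, 2/21)
c = (0, 4/7, 11/4, 1)
Ac = (0, 0, -671/32, 2)
Σ b_i: 53/264·1 + 343/488·1 + 16/14091·1 + 2/21·1 = 1 ✓
b·c: 343/488·4/7 + 16/14091·11/4 + 2/21·1 = 1/2 ✓
b·c²: 343/488·16/49 + 16/14091·121/16 + 2/21·1 = 1/3 ✓
b·Ac: 16/14091·(-671/32) + 2/21·2 = 1/6 ✓
b·c³: 343/488·64/343 + 16/14091·1331/64 + 2/21·1 = 1/4 ✓
b·(c∘Ac): 16/14091·(-7381/128) + 2/21·2 = 1/8 ✓
b·Ac²: 16/14091·(-671/56) + 2/21·57/56 = 1/12 ✓
b·A²c: 2/21·7/16 = 1/24 ✓; 4 stages ⇒ order 4.

4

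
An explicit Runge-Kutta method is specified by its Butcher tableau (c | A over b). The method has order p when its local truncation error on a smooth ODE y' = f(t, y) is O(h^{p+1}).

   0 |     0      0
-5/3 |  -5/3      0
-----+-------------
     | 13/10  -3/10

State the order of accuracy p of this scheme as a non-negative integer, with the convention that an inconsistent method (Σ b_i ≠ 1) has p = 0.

b = (13/10, -3/10)
c = (0, -5/3)
Σ b_i: 13/10·1 + (-3/10)·1 = 1 ✓
b·c: (-3/10)·(-5/3) = 1/2 ✓; 2 stages ⇒ order 2.

2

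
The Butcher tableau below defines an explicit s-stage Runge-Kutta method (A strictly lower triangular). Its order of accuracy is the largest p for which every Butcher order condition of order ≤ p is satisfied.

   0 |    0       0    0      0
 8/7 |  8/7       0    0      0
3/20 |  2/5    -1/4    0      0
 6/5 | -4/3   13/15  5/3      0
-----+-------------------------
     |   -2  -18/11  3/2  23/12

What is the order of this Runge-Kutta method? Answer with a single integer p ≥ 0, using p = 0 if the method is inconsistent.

b = (-2, -18/11, 3/2, 23/12)
c = (0, 8/7, 3/20, 6/5)
Ac = (0, 0, -2/7, 521/420)
Σ b_i: (-2)·1 + (-18/11)·1 + 3/2·1 + 23/12·1 = -29/132 ≠ 1 ⇒ order 0.

0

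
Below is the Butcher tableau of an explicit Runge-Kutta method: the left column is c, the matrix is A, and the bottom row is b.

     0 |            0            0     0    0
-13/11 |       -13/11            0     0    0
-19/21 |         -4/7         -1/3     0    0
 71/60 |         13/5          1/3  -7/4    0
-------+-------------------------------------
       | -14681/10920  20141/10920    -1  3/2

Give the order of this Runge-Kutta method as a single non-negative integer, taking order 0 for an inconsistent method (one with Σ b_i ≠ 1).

b = (-14681/10920, 20141/10920, -1, 3/2)
c = (0, -13/11, -19/21, 71/60)
Ac = (0, 0, 13/33, 157/132)
Σ b_i: (-14681/10920)·1 + 20141/10920·1 + (-1)·1 + 3/2·1 = 1 ✓
b·c: 20141/10920·(-13/11) + (-1)·(-19/21) + 3/2·71/60 = 1/2 ✓
b·c²: 20141/10920·169/121 + (-1)·361/441 + 3/2·5041/3600 = 14971757/3880800 ≠ 1/3 ⇒ order 2.
b·Ac: (-1)·13/33 + 3/2·157/132 = 367/264 ≠ 1/6

2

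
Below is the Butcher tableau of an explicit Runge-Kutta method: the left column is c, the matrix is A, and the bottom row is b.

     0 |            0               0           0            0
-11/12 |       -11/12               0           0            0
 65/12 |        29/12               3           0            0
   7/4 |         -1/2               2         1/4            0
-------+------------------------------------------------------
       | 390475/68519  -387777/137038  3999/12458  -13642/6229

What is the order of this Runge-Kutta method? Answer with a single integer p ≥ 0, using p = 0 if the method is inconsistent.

b = (390475/68519, -387777/137038, 3999/12458, -13642/6229)
c = (0, -11/12, 65/12, 7/4)
Ac = (0, 0, -11/4, -23/48)
Σ b_i: 390475/68519·1 + (-387777/137038)·1 + 3999/12458·1 + (-13642/6229)·1 = 1 ✓
b·c: (-387777/137038)·(-11/12) + 3999/12458·65/12 + (-13642/6229)·7/4 = 1/2 ✓
b·c²: (-387777/137038)·121/144 + 3999/12458·4225/144 + (-13642/6229)·49/16 = 1/3 ✓
b·Ac: 3999/12458·(-11/4) + (-13642/6229)·(-23/48) = 1/6 ✓
b·c³: (-387777/137038)·(-1331/1728) + 3999/12458·274625/1728 + (-13642/6229)·343/64 = 24790813/597984 ≠ 1/4 ⇒ order 3.
b·(c∘Ac): 3999/12458·(-715/48) + (-13642/6229)·(-161/192) = -110069/37374 ≠ 1/8
b·Ac²: 3999/12458·121/48 + (-13642/6229)·577/64 = -471803/24916 ≠ 1/12
b·A²c: (-13642/6229)·(-11/16) = 75031/49832 ≠ 1/24

3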